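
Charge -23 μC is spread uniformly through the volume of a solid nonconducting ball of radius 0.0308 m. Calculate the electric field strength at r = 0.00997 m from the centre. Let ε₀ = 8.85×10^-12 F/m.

Symmetry ⇒ E = E(r) r̂. Gaussian sphere of radius r = 0.00997 m (r < R).
Only the charge within r is enclosed: Q_enc = Q·(r/R)³ = (-23 μC)·(0.00997 m/0.0308 m)³ = -7.801e-7 C.
Gauss's law: E·4πr² = Q_enc/ε₀.
E = |Q_enc|/(4πε₀r²) = (7.801e-7)/(4π·8.85×10^-12·(0.00997)²) = 7.06e7 N/C.

7.06×10^7 N/C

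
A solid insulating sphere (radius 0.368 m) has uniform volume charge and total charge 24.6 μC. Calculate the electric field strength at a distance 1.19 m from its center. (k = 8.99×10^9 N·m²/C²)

Use a concentric Gaussian sphere at r = 1.19 m (r > R, so the entire charge is enclosed).
Q_enc = 24.6 μC = 2.46×10^-5 C.
Gauss's law: E·4πr² = Q_enc/ε₀.
E = k|Q_enc|/r² = (8.99×10^9)(2.46×10^-5)/(1.19)² = 1.56e5 N/C.

|E| ≈ 1.56×10^5 N/C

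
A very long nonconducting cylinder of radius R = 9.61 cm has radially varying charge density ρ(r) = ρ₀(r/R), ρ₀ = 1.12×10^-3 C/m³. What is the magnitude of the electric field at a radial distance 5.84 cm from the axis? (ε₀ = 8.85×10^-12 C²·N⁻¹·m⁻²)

E = 1.50×10^6 N/C

Take a coaxial cylindrical Gaussian surface of radius r = 5.84 cm and length L (r < R).
λ_enc = ∫₀^r ρ(r')·2πr' dr' = (2πρ₀/R)·r^3/3 = 4.862×10^-6 C/m.
Gauss's law: E·2πrL = λ_enc L/ε₀.
E = |λ_enc|/(2πε₀r) = (4.862×10^-6)/(2π·8.85×10^-12·0.0584) = 1.50×10^6 N/C.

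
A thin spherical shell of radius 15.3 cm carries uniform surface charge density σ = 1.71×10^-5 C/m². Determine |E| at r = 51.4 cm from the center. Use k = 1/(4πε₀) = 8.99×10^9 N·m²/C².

Use a concentric Gaussian sphere at r = 51.4 cm (r > 15.3 cm).
The entire shell is enclosed: Q_enc = σ·4πR² = (1.71e-5)·4π·(0.153)² = 5.03×10^-6 C.
By Gauss's law, ∮E·dA = E·4πr² = Q_enc/ε₀.
E = k|Q_enc|/r² = (8.99×10^9)(5.03×10^-6)/(0.514)² = 1.71×10^5 N/C.

E = 1.71×10^5 N/C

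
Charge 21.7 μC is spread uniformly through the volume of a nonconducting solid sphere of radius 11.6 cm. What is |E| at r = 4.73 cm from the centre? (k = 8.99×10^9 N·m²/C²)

|E| ≈ 5.91e6 V/m

Symmetry ⇒ E = E(r) r̂. Gaussian sphere of radius r = 4.73 cm (r < R).
For a uniform sphere the enclosed fraction is (r/R)³, so Q_enc = (21.7 μC)(0.0473/0.116)³ = 1.471e-6 C.
By Gauss's law, ∮E·dA = E·4πr² = Q_enc/ε₀.
E = k|Q_enc|/r² = (8.99×10^9)(1.471e-6)/(0.0473)² = 5.91e6 N/C.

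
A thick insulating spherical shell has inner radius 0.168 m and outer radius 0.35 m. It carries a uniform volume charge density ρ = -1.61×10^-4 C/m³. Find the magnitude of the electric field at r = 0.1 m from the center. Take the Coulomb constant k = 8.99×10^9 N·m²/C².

E = 0 (no enclosed charge)

Take a concentric spherical Gaussian surface of radius r = 0.1 m (r < 0.168 m, inside the empty cavity).
No charge is enclosed, so by Gauss's law E·4πr² = 0 ⇒ E = 0.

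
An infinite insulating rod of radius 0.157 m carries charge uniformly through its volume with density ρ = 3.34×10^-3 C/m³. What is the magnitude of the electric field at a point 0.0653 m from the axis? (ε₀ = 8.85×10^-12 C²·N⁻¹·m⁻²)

|E| = 1.23×10^7 N/C

By cylindrical symmetry E is radial; use a coaxial Gaussian cylinder of radius 0.0653 m and length L (r < R).
Enclosed charge per unit length: λ_enc = ρ·πr² = (3.34e-3)π(0.0653)² = 4.474e-5 C/m.
Applying ∮E·dA = Q_enc/ε₀ with the end caps contributing no flux:
E = |λ_enc|/(2πε₀r) = (4.474e-5)/(2π·8.85×10^-12·0.0653) = 1.23×10^7 N/C.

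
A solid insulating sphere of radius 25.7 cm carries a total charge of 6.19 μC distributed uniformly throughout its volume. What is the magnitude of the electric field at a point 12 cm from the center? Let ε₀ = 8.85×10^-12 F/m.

3.93×10^5 N/C

Take a concentric spherical Gaussian surface of radius r = 12 cm (r < R).
Only the charge within r is enclosed: Q_enc = Q·(r/R)³ = (6.19 μC)·(12 cm/25.7 cm)³ = 6.301e-7 C.
Since E is radial and uniform over the Gaussian sphere, Φ = E·4πr² = Q_enc/ε₀.
E = |Q_enc|/(4πε₀r²) = (6.301×10^-7)/(4π·8.85×10^-12·(0.12)²) = 3.93×10^5 N/C.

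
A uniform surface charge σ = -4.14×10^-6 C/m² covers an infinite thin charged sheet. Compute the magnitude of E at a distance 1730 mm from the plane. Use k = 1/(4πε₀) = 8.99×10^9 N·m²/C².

By planar symmetry E is perpendicular to the sheet and uniform; use a Gaussian pillbox with flat faces of area A on each side of the sheet.
Only the two end caps contribute flux: Φ = 2EA. With Q_enc = σA, Gauss's law gives E = |σ|/(2ε₀).
E = 2πk|σ| = 2π(8.99×10^9)(4.14×10^-6) = 2.34×10^5 N/C.

2.34×10^5 N/C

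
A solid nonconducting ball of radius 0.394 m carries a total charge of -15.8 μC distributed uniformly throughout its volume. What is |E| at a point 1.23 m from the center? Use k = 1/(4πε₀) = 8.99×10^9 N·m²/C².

E ≈ 9.39×10^4 V/m

By spherical symmetry E is radial; choose a Gaussian sphere of radius r = 1.23 m (r > R, so the entire charge is enclosed).
Q_enc = -15.8 μC = -1.58×10^-5 C.
Gauss's law: E·4πr² = Q_enc/ε₀.
E = k|Q_enc|/r² = (8.99×10^9)(1.58×10^-5)/(1.23)² = 9.39×10^4 N/C.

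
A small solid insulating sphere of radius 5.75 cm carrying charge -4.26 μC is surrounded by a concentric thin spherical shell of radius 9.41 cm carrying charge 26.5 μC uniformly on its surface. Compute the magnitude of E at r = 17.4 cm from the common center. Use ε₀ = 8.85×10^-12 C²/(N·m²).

Use a concentric Gaussian sphere at r = 17.4 cm (r > 9.41 cm, enclosing both).
Q_enc = (-4.26 μC) + (26.5 μC) = 2.224×10^-5 C.
Gauss's law: E·4πr² = Q_enc/ε₀.
E = |Q_enc|/(4πε₀r²) = (2.224×10^-5)/(4π·8.85×10^-12·(0.174)²) = 6.61×10^6 N/C.

|E| = 6.61×10^6 N/C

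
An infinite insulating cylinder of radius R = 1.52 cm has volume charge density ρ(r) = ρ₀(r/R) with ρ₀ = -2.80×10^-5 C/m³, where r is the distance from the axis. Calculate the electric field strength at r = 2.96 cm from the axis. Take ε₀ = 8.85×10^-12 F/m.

|E| = 8.23×10^3 N/C

Choose a coaxial cylinder of radius r = 2.96 cm (arbitrary length L) as the Gaussian surface (r > R, full charge per length enclosed).
λ_enc = 2π ∫₀^R ρ₀(r'/R)^1 r' dr' = 2πρ₀R²/3 = -1.355e-8 C/m.
Since E is radial and uniform over the curved surface, Φ = E·2πrL = Q_enc/ε₀ = λ_enc L/ε₀.
E = |λ_enc|/(2πε₀r) = (1.355×10^-8)/(2π·8.85×10^-12·0.0296) = 8.23×10^3 N/C.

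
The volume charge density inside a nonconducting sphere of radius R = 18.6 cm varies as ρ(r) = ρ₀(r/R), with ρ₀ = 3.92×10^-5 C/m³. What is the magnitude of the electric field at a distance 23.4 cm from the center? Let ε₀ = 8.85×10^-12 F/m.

1.30×10^5 V/m

Take a concentric spherical Gaussian surface of radius r = 23.4 cm (r > R, all charge enclosed).
Q_enc = 4π ∫₀^R ρ₀(r'/R)^1 r'² dr' = 4πρ₀R³/4 = 7.925e-7 C.
Applying ∮E·dA = Q_enc/ε₀ with Φ = E(4πr²):
E = |Q_enc|/(4πε₀r²) = (7.925×10^-7)/(4π·8.85×10^-12·(0.234)²) = 1.30×10^5 N/C.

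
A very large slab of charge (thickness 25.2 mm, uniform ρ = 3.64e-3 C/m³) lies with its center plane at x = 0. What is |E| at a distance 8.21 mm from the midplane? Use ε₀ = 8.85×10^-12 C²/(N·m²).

E = 3.38×10^6 N/C

By symmetry E is perpendicular to the slab. A Gaussian pillbox from −8.21 mm to +8.21 mm (face area A) lies entirely within the slab.
Q_enc = ρ·(2x)·A and flux = 2EA, so 2EA = 2ρxA/ε₀ ⇒ E = |ρ|x/ε₀.
E = (3.64×10^-3)(0.00821)/(8.85×10^-12) = 3.38×10^6 N/C.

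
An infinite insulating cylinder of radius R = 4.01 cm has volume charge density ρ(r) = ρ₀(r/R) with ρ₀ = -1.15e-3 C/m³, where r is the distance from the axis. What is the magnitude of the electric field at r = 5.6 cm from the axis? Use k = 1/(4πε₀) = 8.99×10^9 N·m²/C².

Coaxial Gaussian cylinder, radius r = 5.6 cm, length L (r > R, full charge per length enclosed).
λ_enc = 2π ∫₀^R ρ₀(r'/R)^1 r' dr' = 2πρ₀R²/3 = -3.873×10^-6 C/m.
Applying ∮E·dA = Q_enc/ε₀ with the end caps contributing no flux:
E = 2k|λ_enc|/r = 2(8.99×10^9)(3.873×10^-6)/(0.056) = 1.24e6 N/C.

|E| = 1.24×10^6 V/m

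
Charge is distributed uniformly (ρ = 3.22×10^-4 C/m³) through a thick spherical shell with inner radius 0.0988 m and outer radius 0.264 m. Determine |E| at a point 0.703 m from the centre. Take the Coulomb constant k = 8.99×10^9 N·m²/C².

|E| ≈ 4.28×10^5 V/m

Use a concentric Gaussian sphere at r = 0.703 m (r > 0.264 m, enclosing the whole shell).
Q_enc = ρ·(4π/3)(b³ − a³) = (3.22×10^-4)·(4π/3)·((0.264)³ − (0.0988)³) = 2.352×10^-5 C.
Applying ∮E·dA = Q_enc/ε₀ with Φ = E(4πr²):
E = k|Q_enc|/r² = (8.99×10^9)(2.352×10^-5)/(0.703)² = 4.28×10^5 N/C.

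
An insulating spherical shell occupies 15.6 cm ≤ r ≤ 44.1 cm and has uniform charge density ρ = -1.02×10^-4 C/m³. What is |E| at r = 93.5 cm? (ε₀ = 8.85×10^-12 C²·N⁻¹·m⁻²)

3.60e5 N/C

Use a concentric Gaussian sphere at r = 93.5 cm (r > 44.1 cm, enclosing the whole shell).
Q_enc = ρ·(4π/3)(b³ − a³) = (-1.02e-4)·(4π/3)·((0.441)³ − (0.156)³) = -3.502e-5 C.
By Gauss's law, ∮E·dA = E·4πr² = Q_enc/ε₀.
E = |Q_enc|/(4πε₀r²) = (3.502×10^-5)/(4π·8.85×10^-12·(0.935)²) = 3.60×10^5 N/C.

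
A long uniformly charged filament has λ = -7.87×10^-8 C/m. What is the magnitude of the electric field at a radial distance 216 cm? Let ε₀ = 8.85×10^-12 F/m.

Choose a coaxial cylinder of radius r = 216 cm (arbitrary length L) as the Gaussian surface.
Q_enc = λL, so λ_enc = -7.87×10^-8 C/m.
Gauss's law: E·2πrL = λ_enc L/ε₀.
E = |λ_enc|/(2πε₀r) = (7.87e-8)/(2π·8.85×10^-12·2.16) = 655 N/C.

|E| = 655 V/m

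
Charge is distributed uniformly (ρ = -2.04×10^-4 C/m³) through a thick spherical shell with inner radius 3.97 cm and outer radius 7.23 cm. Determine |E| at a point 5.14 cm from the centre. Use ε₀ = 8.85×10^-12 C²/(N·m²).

2.13×10^5 N/C

Symmetry ⇒ E = E(r) r̂. Gaussian sphere of radius r = 5.14 cm (within the shell material, 3.97 cm < r < 7.23 cm).
Enclosed charge is the volume from a to r: Q_enc = (4π/3)ρ(r³ − a³) = -6.257e-8 C.
By Gauss's law, ∮E·dA = E·4πr² = Q_enc/ε₀.
E = |Q_enc|/(4πε₀r²) = (6.257e-8)/(4π·8.85×10^-12·(0.0514)²) = 2.13×10^5 N/C.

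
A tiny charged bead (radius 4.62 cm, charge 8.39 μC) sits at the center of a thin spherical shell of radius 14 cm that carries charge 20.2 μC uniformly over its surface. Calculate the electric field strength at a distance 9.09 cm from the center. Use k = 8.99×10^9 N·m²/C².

Symmetry ⇒ E = E(r) r̂. Gaussian sphere of radius r = 9.09 cm (between the bodies, 4.62 cm < r < 14 cm).
The shell at 14 cm lies outside the Gaussian surface, so Q_enc = 8.39 μC = 8.39×10^-6 C.
Applying ∮E·dA = Q_enc/ε₀ with Φ = E(4πr²):
E = k|Q_enc|/r² = (8.99×10^9)(8.39×10^-6)/(0.0909)² = 9.13×10^6 N/C.

|E| = 9.13e6 N/C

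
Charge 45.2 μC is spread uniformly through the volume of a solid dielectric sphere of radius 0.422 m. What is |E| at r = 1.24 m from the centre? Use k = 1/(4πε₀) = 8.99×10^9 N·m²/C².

By spherical symmetry E is radial; choose a Gaussian sphere of radius r = 1.24 m (r > R, so the entire charge is enclosed).
Q_enc = 45.2 μC = 4.52×10^-5 C.
Since E is radial and uniform over the Gaussian sphere, Φ = E·4πr² = Q_enc/ε₀.
E = k|Q_enc|/r² = (8.99×10^9)(4.52×10^-5)/(1.24)² = 2.64e5 N/C.

|E| ≈ 2.64×10^5 N/C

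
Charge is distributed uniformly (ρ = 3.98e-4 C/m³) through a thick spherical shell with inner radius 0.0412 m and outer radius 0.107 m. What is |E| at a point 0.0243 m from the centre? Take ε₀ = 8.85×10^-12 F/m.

E = 0 (no enclosed charge)

Symmetry ⇒ E = E(r) r̂. Gaussian sphere of radius r = 0.0243 m (r < 0.0412 m, inside the empty cavity).
Q_enc = 0 (all charge lies at larger r); Gauss's law gives E = 0.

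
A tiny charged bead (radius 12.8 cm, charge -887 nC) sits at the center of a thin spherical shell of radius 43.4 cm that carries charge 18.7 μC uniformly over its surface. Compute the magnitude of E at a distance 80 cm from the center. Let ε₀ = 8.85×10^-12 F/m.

|E| ≈ 2.50e5 V/m

By spherical symmetry E is radial; choose a Gaussian sphere of radius r = 80 cm (r > 43.4 cm, enclosing both).
Q_enc = (-887 nC) + (18.7 μC) = 1.781×10^-5 C.
Gauss's law: E·4πr² = Q_enc/ε₀.
E = |Q_enc|/(4πε₀r²) = (1.781×10^-5)/(4π·8.85×10^-12·(0.8)²) = 2.50×10^5 N/C.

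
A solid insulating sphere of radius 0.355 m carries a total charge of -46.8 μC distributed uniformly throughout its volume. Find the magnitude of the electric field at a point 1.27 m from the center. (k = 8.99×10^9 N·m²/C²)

|E| ≈ 2.61×10^5 N/C

Symmetry ⇒ E = E(r) r̂. Gaussian sphere of radius r = 1.27 m (r > R, so the entire charge is enclosed).
Q_enc = -46.8 μC = -4.68×10^-5 C.
Applying ∮E·dA = Q_enc/ε₀ with Φ = E(4πr²):
E = k|Q_enc|/r² = (8.99×10^9)(4.68×10^-5)/(1.27)² = 2.61×10^5 N/C.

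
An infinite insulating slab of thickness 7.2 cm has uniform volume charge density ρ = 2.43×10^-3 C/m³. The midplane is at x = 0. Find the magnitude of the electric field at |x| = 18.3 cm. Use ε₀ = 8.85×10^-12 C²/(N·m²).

The point |x| = 18.3 cm lies outside the slab (half-thickness 0.036 m). A symmetric pillbox spanning the full slab encloses Q_enc = ρ·d·A.
Flux = 2EA ⇒ E = |ρ|d/(2ε₀), independent of distance outside.
E = (2.43e-3)(0.072)/(2·8.85×10^-12) = 9.88×10^6 N/C.

E ≈ 9.88e6 N/C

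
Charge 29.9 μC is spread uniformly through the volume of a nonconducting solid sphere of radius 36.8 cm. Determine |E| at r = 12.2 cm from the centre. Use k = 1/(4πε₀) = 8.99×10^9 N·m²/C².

Take a concentric spherical Gaussian surface of radius r = 12.2 cm (r < R).
For a uniform sphere the enclosed fraction is (r/R)³, so Q_enc = (29.9 μC)(0.122/0.368)³ = 1.089e-6 C.
By Gauss's law, ∮E·dA = E·4πr² = Q_enc/ε₀.
E = k|Q_enc|/r² = (8.99×10^9)(1.089e-6)/(0.122)² = 6.58×10^5 N/C.

|E| ≈ 6.58×10^5 N/C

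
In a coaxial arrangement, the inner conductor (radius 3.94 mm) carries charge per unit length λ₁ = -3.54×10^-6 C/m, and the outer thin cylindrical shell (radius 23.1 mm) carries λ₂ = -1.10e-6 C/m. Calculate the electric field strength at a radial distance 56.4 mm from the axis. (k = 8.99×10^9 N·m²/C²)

By cylindrical symmetry E is radial; use a coaxial Gaussian cylinder of radius 56.4 mm and length L (r > 23.1 mm, enclosing both).
λ_enc = λ₁ + λ₂ = (-3.54e-6) + (-1.10×10^-6) = -4.64×10^-6 C/m.
Since E is radial and uniform over the curved surface, Φ = E·2πrL = Q_enc/ε₀ = λ_enc L/ε₀.
E = 2k|λ_enc|/r = 2(8.99×10^9)(4.64e-6)/(0.0564) = 1.48×10^6 N/C.

E ≈ 1.48×10^6 V/m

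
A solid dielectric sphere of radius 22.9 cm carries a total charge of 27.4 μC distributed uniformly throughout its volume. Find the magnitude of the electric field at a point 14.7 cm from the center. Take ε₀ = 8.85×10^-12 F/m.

E ≈ 3.02×10^6 N/C

Take a concentric spherical Gaussian surface of radius r = 14.7 cm (r < R).
Only the charge within r is enclosed: Q_enc = Q·(r/R)³ = (27.4 μC)·(14.7 cm/22.9 cm)³ = 7.248×10^-6 C.
Since E is radial and uniform over the Gaussian sphere, Φ = E·4πr² = Q_enc/ε₀.
E = |Q_enc|/(4πε₀r²) = (7.248×10^-6)/(4π·8.85×10^-12·(0.147)²) = 3.02e6 N/C.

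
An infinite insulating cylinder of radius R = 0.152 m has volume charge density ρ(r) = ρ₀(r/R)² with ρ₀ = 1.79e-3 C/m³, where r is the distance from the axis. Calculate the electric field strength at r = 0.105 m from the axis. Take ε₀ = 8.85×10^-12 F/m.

|E| = 2.53×10^6 V/m

Coaxial Gaussian cylinder, radius r = 0.105 m, length L (r < R).
Integrating ρ over the cross-section to radius r: λ_enc = (2πρ₀/R²) ∫₀^r r'^3 dr' = 2πρ₀ r^4/(4·R²) = 1.479e-5 C/m.
Since E is radial and uniform over the curved surface, Φ = E·2πrL = Q_enc/ε₀ = λ_enc L/ε₀.
E = |λ_enc|/(2πε₀r) = (1.479×10^-5)/(2π·8.85×10^-12·0.105) = 2.53×10^6 N/C.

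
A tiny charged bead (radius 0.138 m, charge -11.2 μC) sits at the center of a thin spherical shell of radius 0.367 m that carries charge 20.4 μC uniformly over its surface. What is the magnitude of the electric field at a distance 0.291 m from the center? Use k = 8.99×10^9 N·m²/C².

Take a concentric spherical Gaussian surface of radius r = 0.291 m (between the bodies, 0.138 m < r < 0.367 m).
Only the inner charge is enclosed; the outer shell contributes nothing inside itself. Q_enc = -11.2 μC = -1.12×10^-5 C.
Since E is radial and uniform over the Gaussian sphere, Φ = E·4πr² = Q_enc/ε₀.
E = k|Q_enc|/r² = (8.99×10^9)(1.12e-5)/(0.291)² = 1.19e6 N/C.

1.19×10^6 N/C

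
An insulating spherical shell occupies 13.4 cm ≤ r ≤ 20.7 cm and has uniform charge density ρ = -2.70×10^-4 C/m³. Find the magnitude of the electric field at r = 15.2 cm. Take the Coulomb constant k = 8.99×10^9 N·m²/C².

E ≈ 4.87e5 N/C

Symmetry ⇒ E = E(r) r̂. Gaussian sphere of radius r = 15.2 cm (within the shell material, 13.4 cm < r < 20.7 cm).
Enclosed charge is the volume from a to r: Q_enc = (4π/3)ρ(r³ − a³) = -1.251e-6 C.
Gauss's law: E·4πr² = Q_enc/ε₀.
E = k|Q_enc|/r² = (8.99×10^9)(1.251e-6)/(0.152)² = 4.87×10^5 N/C.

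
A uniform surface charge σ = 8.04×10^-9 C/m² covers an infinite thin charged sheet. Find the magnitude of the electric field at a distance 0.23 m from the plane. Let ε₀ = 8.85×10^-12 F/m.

E = 454 N/C

Choose a cylindrical pillbox piercing the sheet, end faces (area A) parallel to it.
Only the two end caps contribute flux: Φ = 2EA. With Q_enc = σA, Gauss's law gives E = |σ|/(2ε₀).
E = |σ|/(2ε₀) = (8.04×10^-9)/(2·8.85×10^-12) = 454 N/C.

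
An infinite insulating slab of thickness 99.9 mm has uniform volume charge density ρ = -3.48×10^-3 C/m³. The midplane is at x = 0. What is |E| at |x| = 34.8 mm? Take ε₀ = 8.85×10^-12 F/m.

By symmetry E is perpendicular to the slab. A Gaussian pillbox from −34.8 mm to +34.8 mm (face area A) lies entirely within the slab.
Q_enc = ρ·(2x)·A and flux = 2EA, so 2EA = 2ρxA/ε₀ ⇒ E = |ρ|x/ε₀.
E = (3.48×10^-3)(0.0348)/(8.85×10^-12) = 1.37×10^7 N/C.

E = 1.37×10^7 V/m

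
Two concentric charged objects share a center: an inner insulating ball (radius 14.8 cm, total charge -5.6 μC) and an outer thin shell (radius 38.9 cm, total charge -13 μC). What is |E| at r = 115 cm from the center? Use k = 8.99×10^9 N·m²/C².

Take a concentric spherical Gaussian surface of radius r = 115 cm (r > 38.9 cm, enclosing both).
Q_enc = (-5.6 μC) + (-13 μC) = -1.86×10^-5 C.
By Gauss's law, ∮E·dA = E·4πr² = Q_enc/ε₀.
E = k|Q_enc|/r² = (8.99×10^9)(1.86×10^-5)/(1.15)² = 1.26×10^5 N/C.

E ≈ 1.26×10^5 V/m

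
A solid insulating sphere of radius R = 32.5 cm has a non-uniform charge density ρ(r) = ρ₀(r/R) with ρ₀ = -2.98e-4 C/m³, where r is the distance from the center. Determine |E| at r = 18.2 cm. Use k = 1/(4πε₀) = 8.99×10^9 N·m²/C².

Use a concentric Gaussian sphere at r = 18.2 cm (r < R).
Q_enc = ∫₀^r ρ(r')·4πr'² dr' = (4πρ₀/R) ∫₀^r r'^3 dr' = 4πρ₀ r^4/(4·R) = -3.161×10^-6 C.
By Gauss's law, ∮E·dA = E·4πr² = Q_enc/ε₀.
E = k|Q_enc|/r² = (8.99×10^9)(3.161e-6)/(0.182)² = 8.58×10^5 N/C.

E = 8.58×10^5 N/C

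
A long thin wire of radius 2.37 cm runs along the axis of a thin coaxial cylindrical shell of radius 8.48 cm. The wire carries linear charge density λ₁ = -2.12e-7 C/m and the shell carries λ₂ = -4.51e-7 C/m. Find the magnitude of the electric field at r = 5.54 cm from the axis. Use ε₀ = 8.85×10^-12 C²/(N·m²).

Choose a coaxial cylinder of radius r = 5.54 cm (arbitrary length L) as the Gaussian surface (between the conductors, 2.37 cm < r < 8.48 cm).
The shell at 8.48 cm lies outside the Gaussian surface, so λ_enc = λ₁ = -2.12×10^-7 C/m.
By Gauss's law (flux through the curved wall only), E·2πrL = λ_enc L/ε₀.
E = |λ_enc|/(2πε₀r) = (2.12e-7)/(2π·8.85×10^-12·0.0554) = 6.88×10^4 N/C.

E ≈ 6.88e4 N/C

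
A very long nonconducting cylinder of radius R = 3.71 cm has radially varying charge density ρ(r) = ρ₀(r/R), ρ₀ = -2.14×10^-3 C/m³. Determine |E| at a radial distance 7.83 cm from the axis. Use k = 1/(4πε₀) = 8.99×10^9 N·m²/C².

|E| = 1.42×10^6 V/m

Choose a coaxial cylinder of radius r = 7.83 cm (arbitrary length L) as the Gaussian surface (r > R, full charge per length enclosed).
λ_enc = 2π ∫₀^R ρ₀(r'/R)^1 r' dr' = 2πρ₀R²/3 = -6.169×10^-6 C/m.
Since E is radial and uniform over the curved surface, Φ = E·2πrL = Q_enc/ε₀ = λ_enc L/ε₀.
E = 2k|λ_enc|/r = 2(8.99×10^9)(6.169×10^-6)/(0.0783) = 1.42×10^6 N/C.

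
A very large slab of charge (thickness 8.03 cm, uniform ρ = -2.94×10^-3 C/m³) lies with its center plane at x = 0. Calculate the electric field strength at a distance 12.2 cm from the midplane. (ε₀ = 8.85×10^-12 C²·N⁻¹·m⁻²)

E ≈ 1.33×10^7 N/C

The point |x| = 12.2 cm lies outside the slab (half-thickness 0.04015 m). A symmetric pillbox spanning the full slab encloses Q_enc = ρ·d·A.
Flux = 2EA ⇒ E = |ρ|d/(2ε₀), independent of distance outside.
E = (2.94e-3)(0.0803)/(2·8.85×10^-12) = 1.33e7 N/C.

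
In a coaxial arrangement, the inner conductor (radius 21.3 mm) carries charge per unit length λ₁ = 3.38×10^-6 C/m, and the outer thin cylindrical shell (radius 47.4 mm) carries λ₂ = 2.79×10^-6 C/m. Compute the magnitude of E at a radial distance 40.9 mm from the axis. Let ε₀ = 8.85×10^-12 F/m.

Take a coaxial cylindrical Gaussian surface of radius r = 40.9 mm and length L (between the conductors, 21.3 mm < r < 47.4 mm).
The shell at 47.4 mm lies outside the Gaussian surface, so λ_enc = λ₁ = 3.38×10^-6 C/m.
Applying ∮E·dA = Q_enc/ε₀ with the end caps contributing no flux:
E = |λ_enc|/(2πε₀r) = (3.38×10^-6)/(2π·8.85×10^-12·0.0409) = 1.49×10^6 N/C.

E = 1.49×10^6 N/C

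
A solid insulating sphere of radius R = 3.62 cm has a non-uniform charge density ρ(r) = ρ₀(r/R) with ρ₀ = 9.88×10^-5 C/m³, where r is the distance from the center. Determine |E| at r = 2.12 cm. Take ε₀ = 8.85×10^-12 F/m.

By spherical symmetry E is radial; choose a Gaussian sphere of radius r = 2.12 cm (r < R).
Integrate the density: Q_enc = 4π ∫₀^r ρ₀(r'/R)^1 r'² dr' = 4πρ₀ r^4/(4·R) = 1.732×10^-9 C.
By Gauss's law, ∮E·dA = E·4πr² = Q_enc/ε₀.
E = |Q_enc|/(4πε₀r²) = (1.732×10^-9)/(4π·8.85×10^-12·(0.0212)²) = 3.47×10^4 N/C.

|E| = 3.47×10^4 N/C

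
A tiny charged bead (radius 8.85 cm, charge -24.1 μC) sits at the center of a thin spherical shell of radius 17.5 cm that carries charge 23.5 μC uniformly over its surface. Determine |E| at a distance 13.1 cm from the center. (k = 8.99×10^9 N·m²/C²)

Use a concentric Gaussian sphere at r = 13.1 cm (between the bodies, 8.85 cm < r < 17.5 cm).
The shell at 17.5 cm lies outside the Gaussian surface, so Q_enc = -24.1 μC = -2.41×10^-5 C.
By Gauss's law, ∮E·dA = E·4πr² = Q_enc/ε₀.
E = k|Q_enc|/r² = (8.99×10^9)(2.41e-5)/(0.131)² = 1.26×10^7 N/C.

1.26×10^7 V/m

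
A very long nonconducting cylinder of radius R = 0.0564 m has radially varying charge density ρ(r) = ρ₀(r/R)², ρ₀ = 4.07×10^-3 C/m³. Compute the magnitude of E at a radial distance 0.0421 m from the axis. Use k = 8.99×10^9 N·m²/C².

By cylindrical symmetry E is radial; use a coaxial Gaussian cylinder of radius 0.0421 m and length L (r < R).
Integrating ρ over the cross-section to radius r: λ_enc = (2πρ₀/R²) ∫₀^r r'^3 dr' = 2πρ₀ r^4/(4·R²) = 6.314e-6 C/m.
Applying ∮E·dA = Q_enc/ε₀ with the end caps contributing no flux:
E = 2k|λ_enc|/r = 2(8.99×10^9)(6.314×10^-6)/(0.0421) = 2.70×10^6 N/C.

E = 2.70×10^6 N/C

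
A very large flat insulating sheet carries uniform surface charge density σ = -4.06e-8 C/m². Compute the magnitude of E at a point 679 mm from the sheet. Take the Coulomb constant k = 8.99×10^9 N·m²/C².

By planar symmetry E is perpendicular to the sheet and uniform; use a Gaussian pillbox with flat faces of area A on each side of the sheet.
Flux Φ = 2EA and Q_enc = σA, so 2EA = σA/ε₀ ⇒ E = |σ|/(2ε₀), independent of distance.
E = 2πk|σ| = 2π(8.99×10^9)(4.06×10^-8) = 2.29×10^3 N/C.

|E| ≈ 2.29×10^3 N/C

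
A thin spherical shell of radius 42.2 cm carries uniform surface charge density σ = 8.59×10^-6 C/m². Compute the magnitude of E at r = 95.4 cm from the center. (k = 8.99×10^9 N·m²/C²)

Use a concentric Gaussian sphere at r = 95.4 cm (r > 42.2 cm).
The entire shell is enclosed: Q_enc = σ·4πR² = (8.59×10^-6)·4π·(0.422)² = 1.922×10^-5 C.
Gauss's law: E·4πr² = Q_enc/ε₀.
E = k|Q_enc|/r² = (8.99×10^9)(1.922×10^-5)/(0.954)² = 1.90×10^5 N/C.

1.90e5 V/m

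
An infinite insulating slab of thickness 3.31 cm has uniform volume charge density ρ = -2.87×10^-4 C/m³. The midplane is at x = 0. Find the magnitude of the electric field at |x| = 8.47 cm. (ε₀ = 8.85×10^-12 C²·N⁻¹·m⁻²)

E = 5.37×10^5 V/m

The point |x| = 8.47 cm lies outside the slab (half-thickness 0.01655 m). A symmetric pillbox spanning the full slab encloses Q_enc = ρ·d·A.
Flux = 2EA ⇒ E = |ρ|d/(2ε₀), independent of distance outside.
E = (2.87e-4)(0.0331)/(2·8.85×10^-12) = 5.37×10^5 N/C.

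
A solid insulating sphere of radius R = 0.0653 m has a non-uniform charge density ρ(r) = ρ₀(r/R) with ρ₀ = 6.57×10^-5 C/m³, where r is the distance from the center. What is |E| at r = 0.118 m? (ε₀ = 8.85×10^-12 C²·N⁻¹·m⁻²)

3.71×10^4 V/m

Use a concentric Gaussian sphere at r = 0.118 m (r > R, all charge enclosed).
Q_enc = 4π ∫₀^R ρ₀(r'/R)^1 r'² dr' = 4πρ₀R³/4 = 5.747×10^-8 C.
By Gauss's law, ∮E·dA = E·4πr² = Q_enc/ε₀.
E = |Q_enc|/(4πε₀r²) = (5.747×10^-8)/(4π·8.85×10^-12·(0.118)²) = 3.71e4 N/C.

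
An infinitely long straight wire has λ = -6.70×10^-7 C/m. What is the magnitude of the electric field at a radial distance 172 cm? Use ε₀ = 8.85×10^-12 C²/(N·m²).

Coaxial Gaussian cylinder, radius r = 172 cm, length L.
Q_enc = λL, so λ_enc = -6.70×10^-7 C/m.
Since E is radial and uniform over the curved surface, Φ = E·2πrL = Q_enc/ε₀ = λ_enc L/ε₀.
E = |λ_enc|/(2πε₀r) = (6.70×10^-7)/(2π·8.85×10^-12·1.72) = 7.01×10^3 N/C.

|E| = 7.01×10^3 N/C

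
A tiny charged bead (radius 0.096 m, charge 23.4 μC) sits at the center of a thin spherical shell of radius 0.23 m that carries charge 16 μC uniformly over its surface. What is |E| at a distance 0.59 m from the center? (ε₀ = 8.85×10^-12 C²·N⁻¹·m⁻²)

E ≈ 1.02×10^6 N/C

Symmetry ⇒ E = E(r) r̂. Gaussian sphere of radius r = 0.59 m (r > 0.23 m, enclosing both).
Q_enc = (23.4 μC) + (16 μC) = 3.94×10^-5 C.
Applying ∮E·dA = Q_enc/ε₀ with Φ = E(4πr²):
E = |Q_enc|/(4πε₀r²) = (3.94e-5)/(4π·8.85×10^-12·(0.59)²) = 1.02×10^6 N/C.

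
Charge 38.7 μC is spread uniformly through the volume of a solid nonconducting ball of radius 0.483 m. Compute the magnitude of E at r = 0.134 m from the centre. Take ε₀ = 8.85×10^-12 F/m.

Use a concentric Gaussian sphere at r = 0.134 m (r < R).
For a uniform sphere the enclosed fraction is (r/R)³, so Q_enc = (38.7 μC)(0.134/0.483)³ = 8.264×10^-7 C.
Gauss's law: E·4πr² = Q_enc/ε₀.
E = |Q_enc|/(4πε₀r²) = (8.264×10^-7)/(4π·8.85×10^-12·(0.134)²) = 4.14×10^5 N/C.

4.14e5 V/m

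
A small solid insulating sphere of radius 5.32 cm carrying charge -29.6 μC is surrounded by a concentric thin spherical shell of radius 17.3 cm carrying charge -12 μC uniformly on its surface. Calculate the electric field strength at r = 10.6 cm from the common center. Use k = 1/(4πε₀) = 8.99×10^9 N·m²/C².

Symmetry ⇒ E = E(r) r̂. Gaussian sphere of radius r = 10.6 cm (between the bodies, 5.32 cm < r < 17.3 cm).
Only the inner charge is enclosed; the outer shell contributes nothing inside itself. Q_enc = -29.6 μC = -2.96×10^-5 C.
Applying ∮E·dA = Q_enc/ε₀ with Φ = E(4πr²):
E = k|Q_enc|/r² = (8.99×10^9)(2.96e-5)/(0.106)² = 2.37×10^7 N/C.

|E| ≈ 2.37×10^7 V/m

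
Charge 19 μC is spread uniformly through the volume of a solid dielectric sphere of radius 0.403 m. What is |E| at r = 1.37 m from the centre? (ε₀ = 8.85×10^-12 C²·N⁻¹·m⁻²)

Take a concentric spherical Gaussian surface of radius r = 1.37 m (r > R, so the entire charge is enclosed).
Q_enc = 19 μC = 1.90×10^-5 C.
Since E is radial and uniform over the Gaussian sphere, Φ = E·4πr² = Q_enc/ε₀.
E = |Q_enc|/(4πε₀r²) = (1.90×10^-5)/(4π·8.85×10^-12·(1.37)²) = 9.10×10^4 N/C.

E ≈ 9.10×10^4 N/C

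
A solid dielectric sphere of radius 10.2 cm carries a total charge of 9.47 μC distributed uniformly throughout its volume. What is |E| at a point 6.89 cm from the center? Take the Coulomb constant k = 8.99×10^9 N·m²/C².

Use a concentric Gaussian sphere at r = 6.89 cm (r < R).
For a uniform sphere the enclosed fraction is (r/R)³, so Q_enc = (9.47 μC)(0.0689/0.102)³ = 2.919e-6 C.
Since E is radial and uniform over the Gaussian sphere, Φ = E·4πr² = Q_enc/ε₀.
E = k|Q_enc|/r² = (8.99×10^9)(2.919×10^-6)/(0.0689)² = 5.53e6 N/C.

|E| ≈ 5.53×10^6 N/C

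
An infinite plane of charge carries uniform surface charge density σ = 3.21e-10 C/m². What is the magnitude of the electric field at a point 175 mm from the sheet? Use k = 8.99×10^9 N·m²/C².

The symmetry is planar: E is normal to the sheet and the same magnitude on both sides. Take a pillbox straddling the sheet with end-cap area A.
Flux Φ = 2EA and Q_enc = σA, so 2EA = σA/ε₀ ⇒ E = |σ|/(2ε₀), independent of distance.
E = 2πk|σ| = 2π(8.99×10^9)(3.21×10^-10) = 18.1 N/C.

|E| = 18.1 N/C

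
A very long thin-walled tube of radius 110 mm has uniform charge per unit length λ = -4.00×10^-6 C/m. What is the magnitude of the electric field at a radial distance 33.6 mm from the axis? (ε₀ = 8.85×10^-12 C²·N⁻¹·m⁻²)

Choose a coaxial cylinder of radius r = 33.6 mm (arbitrary length L) as the Gaussian surface (r < 110 mm, inside the shell).
All the surface charge lies outside this cylinder: Q_enc = 0, hence E = 0.

|E| = 0 N/C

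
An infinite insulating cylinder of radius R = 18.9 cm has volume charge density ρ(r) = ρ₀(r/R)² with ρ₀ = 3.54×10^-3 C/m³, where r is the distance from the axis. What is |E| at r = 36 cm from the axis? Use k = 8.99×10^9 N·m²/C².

E = 9.92e6 V/m

Choose a coaxial cylinder of radius r = 36 cm (arbitrary length L) as the Gaussian surface (r > R, full charge per length enclosed).
λ_enc = 2π ∫₀^R ρ₀(r'/R)^2 r' dr' = 2πρ₀R²/4 = 1.986×10^-4 C/m.
By Gauss's law (flux through the curved wall only), E·2πrL = λ_enc L/ε₀.
E = 2k|λ_enc|/r = 2(8.99×10^9)(1.986×10^-4)/(0.36) = 9.92×10^6 N/C.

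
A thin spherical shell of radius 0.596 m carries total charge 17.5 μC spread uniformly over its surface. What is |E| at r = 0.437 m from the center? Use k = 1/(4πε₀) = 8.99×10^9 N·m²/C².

|E| = 0 N/C

Use a concentric Gaussian sphere at r = 0.437 m (inside the shell, r < 0.596 m).
No charge lies within this surface, so Q_enc = 0 and Gauss's law gives E·4πr² = 0 ⇒ E = 0.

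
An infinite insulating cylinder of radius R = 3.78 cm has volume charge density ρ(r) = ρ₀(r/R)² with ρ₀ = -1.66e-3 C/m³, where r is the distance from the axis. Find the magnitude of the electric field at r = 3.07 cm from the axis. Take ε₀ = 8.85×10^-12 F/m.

Choose a coaxial cylinder of radius r = 3.07 cm (arbitrary length L) as the Gaussian surface (r < R).
Integrating ρ over the cross-section to radius r: λ_enc = (2πρ₀/R²) ∫₀^r r'^3 dr' = 2πρ₀ r^4/(4·R²) = -1.621×10^-6 C/m.
By Gauss's law (flux through the curved wall only), E·2πrL = λ_enc L/ε₀.
E = |λ_enc|/(2πε₀r) = (1.621×10^-6)/(2π·8.85×10^-12·0.0307) = 9.50×10^5 N/C.

|E| ≈ 9.50×10^5 N/C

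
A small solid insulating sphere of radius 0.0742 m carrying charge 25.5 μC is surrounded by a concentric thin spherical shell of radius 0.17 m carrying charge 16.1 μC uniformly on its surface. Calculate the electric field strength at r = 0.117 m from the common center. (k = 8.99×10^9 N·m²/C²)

Symmetry ⇒ E = E(r) r̂. Gaussian sphere of radius r = 0.117 m (between the bodies, 0.0742 m < r < 0.17 m).
Only the inner charge is enclosed; the outer shell contributes nothing inside itself. Q_enc = 25.5 μC = 2.55×10^-5 C.
Applying ∮E·dA = Q_enc/ε₀ with Φ = E(4πr²):
E = k|Q_enc|/r² = (8.99×10^9)(2.55e-5)/(0.117)² = 1.67e7 N/C.

1.67×10^7 N/C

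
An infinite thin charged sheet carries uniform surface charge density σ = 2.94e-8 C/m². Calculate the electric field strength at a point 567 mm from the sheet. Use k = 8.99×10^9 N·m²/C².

1.66e3 V/m

By planar symmetry E is perpendicular to the sheet and uniform; use a Gaussian pillbox with flat faces of area A on each side of the sheet.
Only the two end caps contribute flux: Φ = 2EA. With Q_enc = σA, Gauss's law gives E = |σ|/(2ε₀).
E = 2πk|σ| = 2π(8.99×10^9)(2.94e-8) = 1.66×10^3 N/C.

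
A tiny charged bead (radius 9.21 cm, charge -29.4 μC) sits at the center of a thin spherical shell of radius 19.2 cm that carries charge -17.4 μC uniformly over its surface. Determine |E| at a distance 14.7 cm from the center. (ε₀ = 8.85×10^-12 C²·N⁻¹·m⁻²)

By spherical symmetry E is radial; choose a Gaussian sphere of radius r = 14.7 cm (between the bodies, 9.21 cm < r < 19.2 cm).
The shell at 19.2 cm lies outside the Gaussian surface, so Q_enc = -29.4 μC = -2.94×10^-5 C.
Gauss's law: E·4πr² = Q_enc/ε₀.
E = |Q_enc|/(4πε₀r²) = (2.94×10^-5)/(4π·8.85×10^-12·(0.147)²) = 1.22×10^7 N/C.

E ≈ 1.22×10^7 V/m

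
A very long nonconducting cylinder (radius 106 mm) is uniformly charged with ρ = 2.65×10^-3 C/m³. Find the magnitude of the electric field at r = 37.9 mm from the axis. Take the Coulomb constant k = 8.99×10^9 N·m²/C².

5.67×10^6 N/C

Choose a coaxial cylinder of radius r = 37.9 mm (arbitrary length L) as the Gaussian surface (r < R).
Enclosed charge per unit length: λ_enc = ρ·πr² = (2.65e-3)π(0.0379)² = 1.196e-5 C/m.
Since E is radial and uniform over the curved surface, Φ = E·2πrL = Q_enc/ε₀ = λ_enc L/ε₀.
E = 2k|λ_enc|/r = 2(8.99×10^9)(1.196e-5)/(0.0379) = 5.67×10^6 N/C.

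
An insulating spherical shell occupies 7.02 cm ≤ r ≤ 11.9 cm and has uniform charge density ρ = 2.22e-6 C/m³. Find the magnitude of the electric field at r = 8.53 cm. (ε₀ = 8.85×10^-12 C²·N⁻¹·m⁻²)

|E| = 3.16×10^3 V/m

Take a concentric spherical Gaussian surface of radius r = 8.53 cm (within the shell material, 7.02 cm < r < 11.9 cm).
Only the shell between 7.02 cm and r is enclosed: Q_enc = ρ·(4π/3)(r³ − a³) = (2.22×10^-6)·(4π/3)·((0.0853)³ − (0.0702)³) = 2.554×10^-9 C.
Gauss's law: E·4πr² = Q_enc/ε₀.
E = |Q_enc|/(4πε₀r²) = (2.554×10^-9)/(4π·8.85×10^-12·(0.0853)²) = 3.16×10^3 N/C.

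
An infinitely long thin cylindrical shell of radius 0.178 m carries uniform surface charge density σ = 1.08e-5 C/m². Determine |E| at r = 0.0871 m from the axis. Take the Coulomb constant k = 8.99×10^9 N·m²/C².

|E| = 0 V/m

Coaxial Gaussian cylinder, radius r = 0.0871 m, length L (r < 0.178 m, inside the shell).
No charge is enclosed, so Gauss's law gives E·2πrL = 0 ⇒ E = 0.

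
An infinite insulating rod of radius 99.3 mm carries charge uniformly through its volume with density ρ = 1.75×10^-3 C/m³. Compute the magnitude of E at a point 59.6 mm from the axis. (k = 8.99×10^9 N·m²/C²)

E = 5.89×10^6 N/C

Choose a coaxial cylinder of radius r = 59.6 mm (arbitrary length L) as the Gaussian surface (r < R).
Charge inside radius r per length L is ρ·πr²·L, so λ_enc = ρπr² = 1.953×10^-5 C/m.
Gauss's law: E·2πrL = λ_enc L/ε₀.
E = 2k|λ_enc|/r = 2(8.99×10^9)(1.953e-5)/(0.0596) = 5.89×10^6 N/C.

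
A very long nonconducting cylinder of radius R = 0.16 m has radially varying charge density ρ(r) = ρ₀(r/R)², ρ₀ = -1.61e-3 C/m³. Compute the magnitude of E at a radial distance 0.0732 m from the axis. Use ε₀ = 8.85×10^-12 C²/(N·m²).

E ≈ 6.97×10^5 V/m

Take a coaxial cylindrical Gaussian surface of radius r = 0.0732 m and length L (r < R).
λ_enc = ∫₀^r ρ(r')·2πr' dr' = (2πρ₀/R²)·r^4/4 = -2.836×10^-6 C/m.
Applying ∮E·dA = Q_enc/ε₀ with the end caps contributing no flux:
E = |λ_enc|/(2πε₀r) = (2.836e-6)/(2π·8.85×10^-12·0.0732) = 6.97e5 N/C.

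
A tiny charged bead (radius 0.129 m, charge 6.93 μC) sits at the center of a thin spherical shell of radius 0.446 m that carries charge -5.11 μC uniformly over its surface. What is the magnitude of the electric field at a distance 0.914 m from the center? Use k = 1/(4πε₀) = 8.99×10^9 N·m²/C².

E ≈ 1.96×10^4 N/C

Take a concentric spherical Gaussian surface of radius r = 0.914 m (r > 0.446 m, enclosing both).
Q_enc = (6.93 μC) + (-5.11 μC) = 1.82×10^-6 C.
Gauss's law: E·4πr² = Q_enc/ε₀.
E = k|Q_enc|/r² = (8.99×10^9)(1.82×10^-6)/(0.914)² = 1.96×10^4 N/C.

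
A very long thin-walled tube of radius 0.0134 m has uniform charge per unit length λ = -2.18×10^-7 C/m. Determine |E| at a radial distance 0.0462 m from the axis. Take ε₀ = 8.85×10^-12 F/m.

Coaxial Gaussian cylinder, radius r = 0.0462 m, length L (r > 0.0134 m).
The full line charge is enclosed: λ_enc = -2.18e-7 C/m.
Applying ∮E·dA = Q_enc/ε₀ with the end caps contributing no flux:
E = |λ_enc|/(2πε₀r) = (2.18×10^-7)/(2π·8.85×10^-12·0.0462) = 8.49×10^4 N/C.

|E| = 8.49e4 N/C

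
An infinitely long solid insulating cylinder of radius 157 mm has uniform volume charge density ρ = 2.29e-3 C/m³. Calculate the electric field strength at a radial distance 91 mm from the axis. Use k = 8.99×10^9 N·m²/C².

Take a coaxial cylindrical Gaussian surface of radius r = 91 mm and length L (r < R).
Enclosed charge per unit length: λ_enc = ρ·πr² = (2.29e-3)π(0.091)² = 5.958×10^-5 C/m.
Gauss's law: E·2πrL = λ_enc L/ε₀.
E = 2k|λ_enc|/r = 2(8.99×10^9)(5.958×10^-5)/(0.091) = 1.18×10^7 N/C.

E ≈ 1.18×10^7 N/C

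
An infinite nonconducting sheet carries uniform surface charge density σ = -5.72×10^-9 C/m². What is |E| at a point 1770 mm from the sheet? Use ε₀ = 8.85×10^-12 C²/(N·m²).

323 V/m

Choose a cylindrical pillbox piercing the sheet, end faces (area A) parallel to it.
Flux Φ = 2EA and Q_enc = σA, so 2EA = σA/ε₀ ⇒ E = |σ|/(2ε₀), independent of distance.
E = |σ|/(2ε₀) = (5.72×10^-9)/(2·8.85×10^-12) = 323 N/C.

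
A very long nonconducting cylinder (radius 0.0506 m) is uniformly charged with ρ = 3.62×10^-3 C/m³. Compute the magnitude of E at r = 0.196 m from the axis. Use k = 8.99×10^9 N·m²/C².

2.67e6 N/C

Choose a coaxial cylinder of radius r = 0.196 m (arbitrary length L) as the Gaussian surface (r > 0.0506 m, full cross-section enclosed).
λ_enc = ρ·πR² = (3.62×10^-3)π(0.0506)² = 2.912×10^-5 C/m.
By Gauss's law (flux through the curved wall only), E·2πrL = λ_enc L/ε₀.
E = 2k|λ_enc|/r = 2(8.99×10^9)(2.912×10^-5)/(0.196) = 2.67e6 N/C.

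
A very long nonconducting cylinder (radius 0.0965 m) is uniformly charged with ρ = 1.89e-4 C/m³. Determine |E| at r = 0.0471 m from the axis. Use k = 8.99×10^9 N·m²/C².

Coaxial Gaussian cylinder, radius r = 0.0471 m, length L (r < R).
Enclosed charge per unit length: λ_enc = ρ·πr² = (1.89×10^-4)π(0.0471)² = 1.317×10^-6 C/m.
By Gauss's law (flux through the curved wall only), E·2πrL = λ_enc L/ε₀.
E = 2k|λ_enc|/r = 2(8.99×10^9)(1.317e-6)/(0.0471) = 5.03×10^5 N/C.

E = 5.03×10^5 V/m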